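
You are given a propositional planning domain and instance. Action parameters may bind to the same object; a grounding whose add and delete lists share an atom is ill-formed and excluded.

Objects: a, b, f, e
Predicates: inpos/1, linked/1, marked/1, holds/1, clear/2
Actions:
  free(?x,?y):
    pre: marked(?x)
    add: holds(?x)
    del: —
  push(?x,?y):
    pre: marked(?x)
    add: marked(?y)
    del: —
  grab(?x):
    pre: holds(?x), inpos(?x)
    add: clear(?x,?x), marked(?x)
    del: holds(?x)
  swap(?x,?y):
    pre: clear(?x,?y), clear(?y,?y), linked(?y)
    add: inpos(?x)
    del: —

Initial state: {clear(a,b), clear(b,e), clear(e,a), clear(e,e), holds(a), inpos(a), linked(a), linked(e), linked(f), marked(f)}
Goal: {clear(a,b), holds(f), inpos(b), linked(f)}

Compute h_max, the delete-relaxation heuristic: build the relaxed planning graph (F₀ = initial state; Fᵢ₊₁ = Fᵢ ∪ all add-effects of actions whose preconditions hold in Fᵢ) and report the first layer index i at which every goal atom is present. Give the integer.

F0 = init (10 atoms)
F1 = F0 ∪ {clear(a,a), holds(f), inpos(b), inpos(e), marked(a), marked(b), marked(e)}  (17 atoms)
goal ⊆ F1  ⇒  h_max = 1

1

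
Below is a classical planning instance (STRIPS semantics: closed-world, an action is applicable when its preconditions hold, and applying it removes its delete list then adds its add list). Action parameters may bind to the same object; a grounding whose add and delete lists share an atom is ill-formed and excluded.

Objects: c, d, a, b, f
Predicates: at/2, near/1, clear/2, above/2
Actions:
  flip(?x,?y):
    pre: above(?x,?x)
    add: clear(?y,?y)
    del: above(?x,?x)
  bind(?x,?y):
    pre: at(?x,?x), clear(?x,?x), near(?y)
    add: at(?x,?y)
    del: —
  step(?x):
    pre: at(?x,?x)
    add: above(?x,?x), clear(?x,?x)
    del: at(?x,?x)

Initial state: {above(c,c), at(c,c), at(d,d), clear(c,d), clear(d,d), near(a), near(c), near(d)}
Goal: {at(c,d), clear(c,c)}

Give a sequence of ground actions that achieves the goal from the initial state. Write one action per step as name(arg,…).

1. flip(c,c)  →  {at(c,c), at(d,d), clear(c,c), clear(c,d), clear(d,d), near(a), near(c), near(d)}
2. bind(c,d)  →  {at(c,c), at(c,d), at(d,d), clear(c,c), clear(c,d), clear(d,d), near(a), near(c), near(d)}

flip(c,c); bind(c,d)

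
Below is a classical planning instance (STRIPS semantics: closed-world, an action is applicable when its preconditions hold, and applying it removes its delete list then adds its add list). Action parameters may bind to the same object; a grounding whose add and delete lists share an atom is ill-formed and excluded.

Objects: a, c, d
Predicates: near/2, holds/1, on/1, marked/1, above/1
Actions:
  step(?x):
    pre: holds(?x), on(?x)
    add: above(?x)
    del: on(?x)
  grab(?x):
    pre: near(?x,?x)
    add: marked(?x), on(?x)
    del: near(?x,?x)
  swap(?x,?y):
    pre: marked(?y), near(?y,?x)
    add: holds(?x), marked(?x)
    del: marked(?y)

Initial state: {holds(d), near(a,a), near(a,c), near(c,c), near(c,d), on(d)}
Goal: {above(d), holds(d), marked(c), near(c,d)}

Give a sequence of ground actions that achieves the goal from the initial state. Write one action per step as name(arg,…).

1. step(d)  →  {above(d), holds(d), near(a,a), near(a,c), near(c,c), near(c,d)}
2. grab(c)  →  {above(d), holds(d), marked(c), near(a,a), near(a,c), near(c,d), on(c)}

step(d); grab(c)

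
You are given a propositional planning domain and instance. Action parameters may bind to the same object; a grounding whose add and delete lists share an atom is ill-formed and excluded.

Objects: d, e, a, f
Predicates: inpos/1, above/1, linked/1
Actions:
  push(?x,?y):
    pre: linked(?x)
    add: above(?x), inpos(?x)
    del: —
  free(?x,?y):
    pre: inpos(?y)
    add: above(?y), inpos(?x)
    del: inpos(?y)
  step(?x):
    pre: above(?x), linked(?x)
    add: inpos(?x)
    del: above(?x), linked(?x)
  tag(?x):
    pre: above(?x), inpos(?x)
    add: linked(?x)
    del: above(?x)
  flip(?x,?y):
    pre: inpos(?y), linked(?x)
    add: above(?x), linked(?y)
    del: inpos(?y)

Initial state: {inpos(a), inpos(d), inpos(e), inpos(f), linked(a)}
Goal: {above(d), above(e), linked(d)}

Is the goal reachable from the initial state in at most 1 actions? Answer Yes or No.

1. free(d,e)  →  {above(e), inpos(a), inpos(d), inpos(f), linked(a)}
2. flip(a,d)  →  {above(a), above(e), inpos(a), inpos(f), linked(a), linked(d)}
3. push(d,d)  →  {above(a), above(d), above(e), inpos(a), inpos(d), inpos(f), linked(a), linked(d)}
optimal plan length = 3; 3 > 1

No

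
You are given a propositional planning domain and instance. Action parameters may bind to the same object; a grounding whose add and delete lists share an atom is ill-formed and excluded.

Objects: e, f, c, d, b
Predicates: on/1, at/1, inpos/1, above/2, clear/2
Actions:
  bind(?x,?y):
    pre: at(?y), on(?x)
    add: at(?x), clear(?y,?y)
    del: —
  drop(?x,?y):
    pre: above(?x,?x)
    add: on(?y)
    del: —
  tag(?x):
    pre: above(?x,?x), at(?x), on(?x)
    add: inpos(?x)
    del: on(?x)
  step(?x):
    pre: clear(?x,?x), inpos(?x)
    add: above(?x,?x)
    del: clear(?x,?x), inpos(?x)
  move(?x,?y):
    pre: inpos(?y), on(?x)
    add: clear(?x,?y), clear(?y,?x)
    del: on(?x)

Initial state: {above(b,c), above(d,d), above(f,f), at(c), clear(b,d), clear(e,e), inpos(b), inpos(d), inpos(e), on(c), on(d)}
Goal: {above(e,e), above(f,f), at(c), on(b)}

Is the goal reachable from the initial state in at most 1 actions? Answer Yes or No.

1. drop(f,b)  →  {above(b,c), above(d,d), above(f,f), at(c), clear(b,d), clear(e,e), inpos(b), inpos(d), inpos(e), on(b), on(c), on(d)}
2. step(e)  →  {above(b,c), above(d,d), above(e,e), above(f,f), at(c), clear(b,d), inpos(b), inpos(d), on(b), on(c), on(d)}
optimal plan length = 2; 2 > 1

No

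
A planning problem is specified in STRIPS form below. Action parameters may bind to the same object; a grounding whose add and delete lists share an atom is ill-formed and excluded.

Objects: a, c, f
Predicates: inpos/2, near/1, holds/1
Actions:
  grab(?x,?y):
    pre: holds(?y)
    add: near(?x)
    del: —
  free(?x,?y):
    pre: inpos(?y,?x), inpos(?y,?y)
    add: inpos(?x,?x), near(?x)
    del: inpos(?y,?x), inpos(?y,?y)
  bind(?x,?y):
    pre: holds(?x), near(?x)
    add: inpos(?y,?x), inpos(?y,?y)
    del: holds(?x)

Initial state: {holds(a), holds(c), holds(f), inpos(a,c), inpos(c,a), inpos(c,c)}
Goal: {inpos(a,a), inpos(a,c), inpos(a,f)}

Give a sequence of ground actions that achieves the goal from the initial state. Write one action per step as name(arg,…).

grab(f,a); bind(f,a)

1. grab(f,a)  →  {holds(a), holds(c), holds(f), inpos(a,c), inpos(c,a), inpos(c,c), near(f)}
2. bind(f,a)  →  {holds(a), holds(c), inpos(a,a), inpos(a,c), inpos(a,f), inpos(c,a), inpos(c,c), near(f)}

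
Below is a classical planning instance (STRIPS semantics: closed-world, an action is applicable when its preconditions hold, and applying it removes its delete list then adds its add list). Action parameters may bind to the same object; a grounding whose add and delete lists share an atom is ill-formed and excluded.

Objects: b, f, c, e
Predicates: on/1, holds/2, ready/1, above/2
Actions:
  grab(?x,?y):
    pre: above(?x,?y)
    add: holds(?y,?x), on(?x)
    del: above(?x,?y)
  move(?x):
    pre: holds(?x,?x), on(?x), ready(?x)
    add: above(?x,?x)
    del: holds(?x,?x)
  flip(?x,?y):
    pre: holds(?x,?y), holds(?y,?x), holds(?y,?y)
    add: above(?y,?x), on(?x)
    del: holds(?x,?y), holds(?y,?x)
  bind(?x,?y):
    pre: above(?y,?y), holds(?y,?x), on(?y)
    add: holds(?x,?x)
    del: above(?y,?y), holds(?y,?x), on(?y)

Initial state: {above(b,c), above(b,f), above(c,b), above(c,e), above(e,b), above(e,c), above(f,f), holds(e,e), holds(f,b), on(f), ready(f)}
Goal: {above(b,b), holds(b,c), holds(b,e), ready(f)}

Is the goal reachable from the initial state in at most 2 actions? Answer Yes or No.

1. grab(c,b)  →  {above(b,c), above(b,f), above(c,e), above(e,b), above(e,c), above(f,f), holds(b,c), holds(e,e), holds(f,b), on(c), on(f), ready(f)}
2. grab(e,b)  →  {above(b,c), above(b,f), above(c,e), above(e,c), above(f,f), holds(b,c), holds(b,e), holds(e,e), holds(f,b), on(c), on(e), on(f), ready(f)}
3. bind(b,f)  →  {above(b,c), above(b,f), above(c,e), above(e,c), holds(b,b), holds(b,c), holds(b,e), holds(e,e), on(c), on(e), ready(f)}
4. flip(b,b)  →  {above(b,b), above(b,c), above(b,f), above(c,e), above(e,c), holds(b,c), holds(b,e), holds(e,e), on(b), on(c), on(e), ready(f)}
optimal plan length = 4; 4 > 2

No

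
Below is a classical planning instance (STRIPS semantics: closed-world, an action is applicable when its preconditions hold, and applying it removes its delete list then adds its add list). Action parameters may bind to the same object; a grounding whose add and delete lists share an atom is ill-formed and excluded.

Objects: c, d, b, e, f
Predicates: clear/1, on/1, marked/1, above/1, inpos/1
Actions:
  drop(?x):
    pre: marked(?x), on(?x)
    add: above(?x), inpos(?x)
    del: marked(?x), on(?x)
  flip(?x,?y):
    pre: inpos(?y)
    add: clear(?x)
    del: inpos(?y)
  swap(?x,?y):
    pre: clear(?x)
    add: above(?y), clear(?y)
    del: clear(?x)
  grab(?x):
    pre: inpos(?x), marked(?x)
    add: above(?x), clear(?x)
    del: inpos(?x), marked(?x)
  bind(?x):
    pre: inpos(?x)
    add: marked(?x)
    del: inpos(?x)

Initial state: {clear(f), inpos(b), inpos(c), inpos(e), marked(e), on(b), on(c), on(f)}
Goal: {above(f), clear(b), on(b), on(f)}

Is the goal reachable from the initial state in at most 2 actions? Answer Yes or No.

1. flip(c,c)  →  {clear(c), clear(f), inpos(b), inpos(e), marked(e), on(b), on(c), on(f)}
2. flip(b,b)  →  {clear(b), clear(c), clear(f), inpos(e), marked(e), on(b), on(c), on(f)}
3. swap(c,f)  →  {above(f), clear(b), clear(f), inpos(e), marked(e), on(b), on(c), on(f)}
optimal plan length = 3; 3 > 2

No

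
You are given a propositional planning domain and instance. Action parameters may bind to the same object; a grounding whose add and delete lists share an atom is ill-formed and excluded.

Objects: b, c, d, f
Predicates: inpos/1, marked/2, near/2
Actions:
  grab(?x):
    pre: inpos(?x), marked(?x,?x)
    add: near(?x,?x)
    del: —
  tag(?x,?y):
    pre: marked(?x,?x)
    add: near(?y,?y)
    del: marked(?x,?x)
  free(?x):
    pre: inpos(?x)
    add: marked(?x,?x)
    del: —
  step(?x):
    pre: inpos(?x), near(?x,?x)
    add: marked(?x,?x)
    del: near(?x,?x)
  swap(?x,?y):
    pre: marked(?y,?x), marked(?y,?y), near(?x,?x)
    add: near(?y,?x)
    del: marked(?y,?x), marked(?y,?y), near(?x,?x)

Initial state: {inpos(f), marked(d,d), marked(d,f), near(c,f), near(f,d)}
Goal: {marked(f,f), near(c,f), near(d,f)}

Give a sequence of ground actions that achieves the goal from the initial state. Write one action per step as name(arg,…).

1. free(f)  →  {inpos(f), marked(d,d), marked(d,f), marked(f,f), near(c,f), near(f,d)}
2. grab(f)  →  {inpos(f), marked(d,d), marked(d,f), marked(f,f), near(c,f), near(f,d), near(f,f)}
3. swap(f,d)  →  {inpos(f), marked(f,f), near(c,f), near(d,f), near(f,d)}

free(f); grab(f); swap(f,d)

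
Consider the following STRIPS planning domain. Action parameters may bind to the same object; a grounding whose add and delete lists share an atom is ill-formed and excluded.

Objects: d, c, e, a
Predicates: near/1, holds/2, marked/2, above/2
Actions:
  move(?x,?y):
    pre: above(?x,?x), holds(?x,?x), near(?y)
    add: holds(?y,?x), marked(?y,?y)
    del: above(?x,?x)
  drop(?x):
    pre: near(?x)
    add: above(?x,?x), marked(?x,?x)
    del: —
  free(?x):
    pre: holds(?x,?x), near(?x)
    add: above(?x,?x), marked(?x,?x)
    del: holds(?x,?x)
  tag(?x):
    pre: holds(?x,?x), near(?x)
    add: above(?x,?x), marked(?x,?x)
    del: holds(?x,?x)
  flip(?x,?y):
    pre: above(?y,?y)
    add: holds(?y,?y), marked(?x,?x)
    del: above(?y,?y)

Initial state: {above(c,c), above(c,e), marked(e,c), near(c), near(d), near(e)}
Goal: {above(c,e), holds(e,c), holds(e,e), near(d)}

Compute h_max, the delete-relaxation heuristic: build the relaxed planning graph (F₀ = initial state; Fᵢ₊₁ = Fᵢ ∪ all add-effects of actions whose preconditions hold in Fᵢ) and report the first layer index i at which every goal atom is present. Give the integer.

F0 = init (6 atoms)
F1 = F0 ∪ {above(d,d), above(e,e), holds(c,c), marked(a,a), marked(c,c), marked(d,d), marked(e,e)}  (13 atoms)
F2 = F1 ∪ {holds(d,c), holds(d,d), holds(e,c), holds(e,e)}  (17 atoms)
goal ⊆ F2  ⇒  h_max = 2

2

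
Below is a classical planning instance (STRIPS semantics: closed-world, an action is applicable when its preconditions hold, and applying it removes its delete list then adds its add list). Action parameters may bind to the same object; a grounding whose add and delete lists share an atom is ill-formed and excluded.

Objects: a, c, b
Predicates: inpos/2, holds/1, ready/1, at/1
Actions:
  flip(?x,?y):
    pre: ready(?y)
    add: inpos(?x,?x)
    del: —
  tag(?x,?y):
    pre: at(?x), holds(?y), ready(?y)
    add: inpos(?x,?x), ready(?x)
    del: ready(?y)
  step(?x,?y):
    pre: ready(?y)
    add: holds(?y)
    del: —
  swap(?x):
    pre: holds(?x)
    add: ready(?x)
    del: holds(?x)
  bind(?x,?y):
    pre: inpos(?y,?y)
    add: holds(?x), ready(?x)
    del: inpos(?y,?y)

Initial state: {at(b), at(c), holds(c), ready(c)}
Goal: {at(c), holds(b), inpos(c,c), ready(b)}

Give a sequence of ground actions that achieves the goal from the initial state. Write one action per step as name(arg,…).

1. flip(a,c)  →  {at(b), at(c), holds(c), inpos(a,a), ready(c)}
2. flip(c,c)  →  {at(b), at(c), holds(c), inpos(a,a), inpos(c,c), ready(c)}
3. bind(b,a)  →  {at(b), at(c), holds(b), holds(c), inpos(c,c), ready(b), ready(c)}

flip(a,c); flip(c,c); bind(b,a)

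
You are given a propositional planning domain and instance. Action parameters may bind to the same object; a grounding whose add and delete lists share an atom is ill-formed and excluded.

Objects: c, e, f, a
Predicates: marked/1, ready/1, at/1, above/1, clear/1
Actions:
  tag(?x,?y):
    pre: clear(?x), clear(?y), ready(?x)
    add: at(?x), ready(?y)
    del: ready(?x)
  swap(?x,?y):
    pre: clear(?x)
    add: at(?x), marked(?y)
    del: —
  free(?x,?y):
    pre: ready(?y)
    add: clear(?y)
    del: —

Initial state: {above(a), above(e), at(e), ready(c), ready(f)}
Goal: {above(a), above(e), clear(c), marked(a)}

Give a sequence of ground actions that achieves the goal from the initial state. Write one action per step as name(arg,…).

free(c,c); swap(c,a)

1. free(c,c)  →  {above(a), above(e), at(e), clear(c), ready(c), ready(f)}
2. swap(c,a)  →  {above(a), above(e), at(c), at(e), clear(c), marked(a), ready(c), ready(f)}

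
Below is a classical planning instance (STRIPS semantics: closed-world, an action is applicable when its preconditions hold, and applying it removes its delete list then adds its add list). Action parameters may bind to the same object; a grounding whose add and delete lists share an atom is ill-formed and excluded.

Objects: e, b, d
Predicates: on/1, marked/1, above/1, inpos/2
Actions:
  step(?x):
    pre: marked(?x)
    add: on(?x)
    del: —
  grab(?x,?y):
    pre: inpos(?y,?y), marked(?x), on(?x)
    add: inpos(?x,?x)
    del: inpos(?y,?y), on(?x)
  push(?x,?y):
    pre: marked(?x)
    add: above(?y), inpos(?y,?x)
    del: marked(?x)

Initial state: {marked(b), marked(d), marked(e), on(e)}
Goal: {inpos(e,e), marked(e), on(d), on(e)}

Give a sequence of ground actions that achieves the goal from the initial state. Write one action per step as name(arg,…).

step(d); push(b,b); grab(e,b); step(e)

1. step(d)  →  {marked(b), marked(d), marked(e), on(d), on(e)}
2. push(b,b)  →  {above(b), inpos(b,b), marked(d), marked(e), on(d), on(e)}
3. grab(e,b)  →  {above(b), inpos(e,e), marked(d), marked(e), on(d)}
4. step(e)  →  {above(b), inpos(e,e), marked(d), marked(e), on(d), on(e)}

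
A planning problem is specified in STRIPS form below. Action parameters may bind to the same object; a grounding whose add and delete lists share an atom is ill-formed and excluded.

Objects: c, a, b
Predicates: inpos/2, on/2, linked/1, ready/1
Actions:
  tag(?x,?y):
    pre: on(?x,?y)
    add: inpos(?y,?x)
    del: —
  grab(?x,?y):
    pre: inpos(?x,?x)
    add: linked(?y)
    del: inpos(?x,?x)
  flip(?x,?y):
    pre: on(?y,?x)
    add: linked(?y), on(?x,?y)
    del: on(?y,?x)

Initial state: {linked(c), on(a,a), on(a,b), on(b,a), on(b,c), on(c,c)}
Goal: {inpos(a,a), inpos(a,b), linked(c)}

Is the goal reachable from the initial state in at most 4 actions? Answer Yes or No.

1. tag(a,a)  →  {inpos(a,a), linked(c), on(a,a), on(a,b), on(b,a), on(b,c), on(c,c)}
2. tag(b,a)  →  {inpos(a,a), inpos(a,b), linked(c), on(a,a), on(a,b), on(b,a), on(b,c), on(c,c)}
optimal plan length = 2; 2 ≤ 4

Yes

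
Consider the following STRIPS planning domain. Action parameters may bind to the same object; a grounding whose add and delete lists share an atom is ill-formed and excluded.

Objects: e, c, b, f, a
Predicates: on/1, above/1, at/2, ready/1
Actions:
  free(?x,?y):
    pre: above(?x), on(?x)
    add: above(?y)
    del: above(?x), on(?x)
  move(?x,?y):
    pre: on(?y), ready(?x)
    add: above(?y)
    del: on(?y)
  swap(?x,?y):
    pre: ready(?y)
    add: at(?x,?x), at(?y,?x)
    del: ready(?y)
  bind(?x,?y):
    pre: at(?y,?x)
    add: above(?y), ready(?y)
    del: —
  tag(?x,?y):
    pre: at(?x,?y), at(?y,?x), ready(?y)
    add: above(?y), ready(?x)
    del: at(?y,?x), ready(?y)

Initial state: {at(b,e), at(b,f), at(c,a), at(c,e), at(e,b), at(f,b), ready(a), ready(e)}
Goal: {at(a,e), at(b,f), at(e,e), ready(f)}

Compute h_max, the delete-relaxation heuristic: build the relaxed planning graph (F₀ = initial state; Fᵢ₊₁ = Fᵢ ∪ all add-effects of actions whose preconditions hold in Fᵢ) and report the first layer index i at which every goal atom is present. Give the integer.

1

F0 = init (8 atoms)
F1 = F0 ∪ {above(b), above(c), above(e), above(f), at(a,a), at(a,b), at(a,c), at(a,e), at(a,f), at(b,b), at(c,c), at(e,a), at(e,c), at(e,e), at(e,f), at(f,f), ready(b), ready(c), ready(f)}  (27 atoms)
goal ⊆ F1  ⇒  h_max = 1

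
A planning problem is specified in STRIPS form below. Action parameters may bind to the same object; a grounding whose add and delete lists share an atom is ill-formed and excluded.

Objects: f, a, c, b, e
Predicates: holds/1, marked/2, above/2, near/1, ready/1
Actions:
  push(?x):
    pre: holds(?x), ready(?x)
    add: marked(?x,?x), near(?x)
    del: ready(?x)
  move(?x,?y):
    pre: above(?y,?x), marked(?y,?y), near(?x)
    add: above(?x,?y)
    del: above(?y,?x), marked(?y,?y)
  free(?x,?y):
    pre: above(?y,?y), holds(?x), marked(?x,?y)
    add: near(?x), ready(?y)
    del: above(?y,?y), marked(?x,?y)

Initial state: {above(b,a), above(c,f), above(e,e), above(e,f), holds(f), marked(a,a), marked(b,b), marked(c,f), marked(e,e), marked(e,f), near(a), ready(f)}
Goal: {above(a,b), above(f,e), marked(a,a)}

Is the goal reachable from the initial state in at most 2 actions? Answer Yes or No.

No

1. push(f)  →  {above(b,a), above(c,f), above(e,e), above(e,f), holds(f), marked(a,a), marked(b,b), marked(c,f), marked(e,e), marked(e,f), marked(f,f), near(a), near(f)}
2. move(f,e)  →  {above(b,a), above(c,f), above(e,e), above(f,e), holds(f), marked(a,a), marked(b,b), marked(c,f), marked(e,f), marked(f,f), near(a), near(f)}
3. move(a,b)  →  {above(a,b), above(c,f), above(e,e), above(f,e), holds(f), marked(a,a), marked(c,f), marked(e,f), marked(f,f), near(a), near(f)}
optimal plan length = 3; 3 > 2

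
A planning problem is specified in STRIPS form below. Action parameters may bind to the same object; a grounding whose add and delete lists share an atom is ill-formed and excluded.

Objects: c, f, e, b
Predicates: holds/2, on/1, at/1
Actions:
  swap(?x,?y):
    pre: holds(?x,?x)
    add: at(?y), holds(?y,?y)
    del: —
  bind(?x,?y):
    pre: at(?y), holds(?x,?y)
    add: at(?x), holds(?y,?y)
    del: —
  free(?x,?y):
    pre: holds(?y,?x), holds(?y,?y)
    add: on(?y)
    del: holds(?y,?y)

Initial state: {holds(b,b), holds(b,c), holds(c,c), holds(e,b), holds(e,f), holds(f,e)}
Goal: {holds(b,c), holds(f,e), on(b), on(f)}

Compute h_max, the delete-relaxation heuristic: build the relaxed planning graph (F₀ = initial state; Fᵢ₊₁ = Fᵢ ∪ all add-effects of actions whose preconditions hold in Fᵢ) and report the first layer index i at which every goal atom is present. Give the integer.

F0 = init (6 atoms)
F1 = F0 ∪ {at(b), at(c), at(e), at(f), holds(e,e), holds(f,f), on(b), on(c)}  (14 atoms)
F2 = F1 ∪ {on(e), on(f)}  (16 atoms)
goal ⊆ F2  ⇒  h_max = 2

2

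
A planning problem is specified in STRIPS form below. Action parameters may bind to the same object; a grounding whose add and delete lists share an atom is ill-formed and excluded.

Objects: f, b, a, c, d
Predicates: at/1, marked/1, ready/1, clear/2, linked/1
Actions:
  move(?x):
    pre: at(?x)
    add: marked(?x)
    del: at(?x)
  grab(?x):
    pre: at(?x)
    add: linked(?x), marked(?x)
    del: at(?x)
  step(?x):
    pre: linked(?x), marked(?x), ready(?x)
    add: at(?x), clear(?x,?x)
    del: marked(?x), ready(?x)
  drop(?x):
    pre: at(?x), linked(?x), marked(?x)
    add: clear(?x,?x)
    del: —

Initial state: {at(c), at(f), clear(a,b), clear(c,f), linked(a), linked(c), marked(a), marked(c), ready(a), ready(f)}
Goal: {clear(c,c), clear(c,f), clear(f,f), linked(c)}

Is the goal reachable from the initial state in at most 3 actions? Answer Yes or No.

1. grab(f)  →  {at(c), clear(a,b), clear(c,f), linked(a), linked(c), linked(f), marked(a), marked(c), marked(f), ready(a), ready(f)}
2. step(f)  →  {at(c), at(f), clear(a,b), clear(c,f), clear(f,f), linked(a), linked(c), linked(f), marked(a), marked(c), ready(a)}
3. drop(c)  →  {at(c), at(f), clear(a,b), clear(c,c), clear(c,f), clear(f,f), linked(a), linked(c), linked(f), marked(a), marked(c), ready(a)}
optimal plan length = 3; 3 ≤ 3

Yes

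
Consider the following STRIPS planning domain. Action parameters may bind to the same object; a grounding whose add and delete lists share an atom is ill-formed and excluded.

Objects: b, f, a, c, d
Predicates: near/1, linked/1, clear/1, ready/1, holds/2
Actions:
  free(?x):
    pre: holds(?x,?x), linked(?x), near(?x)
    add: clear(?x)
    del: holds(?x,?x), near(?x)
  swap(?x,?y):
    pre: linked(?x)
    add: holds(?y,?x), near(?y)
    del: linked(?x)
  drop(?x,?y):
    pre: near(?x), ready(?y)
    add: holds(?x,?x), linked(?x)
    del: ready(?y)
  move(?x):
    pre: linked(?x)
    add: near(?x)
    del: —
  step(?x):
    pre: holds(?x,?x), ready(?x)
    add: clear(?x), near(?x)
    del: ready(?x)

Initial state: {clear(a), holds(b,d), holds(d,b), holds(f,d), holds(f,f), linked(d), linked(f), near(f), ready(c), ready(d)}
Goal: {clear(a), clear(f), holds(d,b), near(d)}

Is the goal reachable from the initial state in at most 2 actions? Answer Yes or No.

1. free(f)  →  {clear(a), clear(f), holds(b,d), holds(d,b), holds(f,d), linked(d), linked(f), ready(c), ready(d)}
2. swap(f,d)  →  {clear(a), clear(f), holds(b,d), holds(d,b), holds(d,f), holds(f,d), linked(d), near(d), ready(c), ready(d)}
optimal plan length = 2; 2 ≤ 2

Yes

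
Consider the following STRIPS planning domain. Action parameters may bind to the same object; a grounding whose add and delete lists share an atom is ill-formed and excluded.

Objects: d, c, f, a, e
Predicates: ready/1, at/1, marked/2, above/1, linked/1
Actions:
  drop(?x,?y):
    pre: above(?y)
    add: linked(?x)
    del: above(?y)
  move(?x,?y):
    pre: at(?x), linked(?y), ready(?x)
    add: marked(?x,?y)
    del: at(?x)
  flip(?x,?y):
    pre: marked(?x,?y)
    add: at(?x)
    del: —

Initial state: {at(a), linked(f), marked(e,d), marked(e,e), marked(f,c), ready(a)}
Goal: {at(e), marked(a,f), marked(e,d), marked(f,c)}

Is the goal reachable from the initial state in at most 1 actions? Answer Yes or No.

No

1. move(a,f)  →  {linked(f), marked(a,f), marked(e,d), marked(e,e), marked(f,c), ready(a)}
2. flip(e,d)  →  {at(e), linked(f), marked(a,f), marked(e,d), marked(e,e), marked(f,c), ready(a)}
optimal plan length = 2; 2 > 1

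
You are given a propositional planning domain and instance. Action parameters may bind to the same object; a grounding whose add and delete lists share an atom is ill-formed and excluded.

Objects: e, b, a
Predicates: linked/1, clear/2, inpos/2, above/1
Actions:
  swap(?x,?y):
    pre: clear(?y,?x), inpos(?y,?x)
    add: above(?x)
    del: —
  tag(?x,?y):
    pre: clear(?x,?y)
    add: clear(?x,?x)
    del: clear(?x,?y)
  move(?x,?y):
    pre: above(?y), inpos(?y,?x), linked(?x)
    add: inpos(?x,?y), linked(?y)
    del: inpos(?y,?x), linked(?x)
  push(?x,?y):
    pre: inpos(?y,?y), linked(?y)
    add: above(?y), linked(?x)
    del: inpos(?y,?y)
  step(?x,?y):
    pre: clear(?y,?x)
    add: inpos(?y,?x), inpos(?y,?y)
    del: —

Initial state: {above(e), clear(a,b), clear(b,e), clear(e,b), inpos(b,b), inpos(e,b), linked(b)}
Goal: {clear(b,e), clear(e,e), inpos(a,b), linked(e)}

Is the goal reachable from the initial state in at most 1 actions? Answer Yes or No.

1. tag(e,b)  →  {above(e), clear(a,b), clear(b,e), clear(e,e), inpos(b,b), inpos(e,b), linked(b)}
2. move(b,e)  →  {above(e), clear(a,b), clear(b,e), clear(e,e), inpos(b,b), inpos(b,e), linked(e)}
3. step(b,a)  →  {above(e), clear(a,b), clear(b,e), clear(e,e), inpos(a,a), inpos(a,b), inpos(b,b), inpos(b,e), linked(e)}
optimal plan length = 3; 3 > 1

No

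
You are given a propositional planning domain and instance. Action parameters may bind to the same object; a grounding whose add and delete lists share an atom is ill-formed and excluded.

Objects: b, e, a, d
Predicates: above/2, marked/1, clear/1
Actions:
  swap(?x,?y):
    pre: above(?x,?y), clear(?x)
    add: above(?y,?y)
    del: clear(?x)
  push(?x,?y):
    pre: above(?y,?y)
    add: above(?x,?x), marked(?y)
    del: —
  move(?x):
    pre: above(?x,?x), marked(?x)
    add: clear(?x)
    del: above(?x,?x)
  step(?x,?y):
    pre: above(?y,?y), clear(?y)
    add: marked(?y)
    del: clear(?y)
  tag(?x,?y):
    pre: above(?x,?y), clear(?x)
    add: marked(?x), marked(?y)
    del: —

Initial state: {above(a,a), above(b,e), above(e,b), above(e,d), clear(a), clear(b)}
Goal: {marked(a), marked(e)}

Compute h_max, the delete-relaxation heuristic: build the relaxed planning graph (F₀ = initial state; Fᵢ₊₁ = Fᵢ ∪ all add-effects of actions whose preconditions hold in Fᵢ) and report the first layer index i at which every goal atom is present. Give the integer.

F0 = init (6 atoms)
F1 = F0 ∪ {above(b,b), above(d,d), above(e,e), marked(a), marked(b), marked(e)}  (12 atoms)
goal ⊆ F1  ⇒  h_max = 1

1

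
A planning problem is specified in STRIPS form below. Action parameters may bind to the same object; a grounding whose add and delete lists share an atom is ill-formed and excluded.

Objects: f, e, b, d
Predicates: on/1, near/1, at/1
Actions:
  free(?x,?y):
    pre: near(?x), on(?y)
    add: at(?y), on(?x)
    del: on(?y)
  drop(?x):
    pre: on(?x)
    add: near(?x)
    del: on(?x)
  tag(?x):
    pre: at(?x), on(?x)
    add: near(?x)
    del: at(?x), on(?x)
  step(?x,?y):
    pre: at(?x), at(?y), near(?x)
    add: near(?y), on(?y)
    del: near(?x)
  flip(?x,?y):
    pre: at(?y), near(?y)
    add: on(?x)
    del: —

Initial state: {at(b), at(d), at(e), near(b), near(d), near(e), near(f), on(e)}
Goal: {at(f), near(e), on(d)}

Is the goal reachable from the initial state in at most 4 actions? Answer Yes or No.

Yes

1. free(f,e)  →  {at(b), at(d), at(e), near(b), near(d), near(e), near(f), on(f)}
2. free(d,f)  →  {at(b), at(d), at(e), at(f), near(b), near(d), near(e), near(f), on(d)}
optimal plan length = 2; 2 ≤ 4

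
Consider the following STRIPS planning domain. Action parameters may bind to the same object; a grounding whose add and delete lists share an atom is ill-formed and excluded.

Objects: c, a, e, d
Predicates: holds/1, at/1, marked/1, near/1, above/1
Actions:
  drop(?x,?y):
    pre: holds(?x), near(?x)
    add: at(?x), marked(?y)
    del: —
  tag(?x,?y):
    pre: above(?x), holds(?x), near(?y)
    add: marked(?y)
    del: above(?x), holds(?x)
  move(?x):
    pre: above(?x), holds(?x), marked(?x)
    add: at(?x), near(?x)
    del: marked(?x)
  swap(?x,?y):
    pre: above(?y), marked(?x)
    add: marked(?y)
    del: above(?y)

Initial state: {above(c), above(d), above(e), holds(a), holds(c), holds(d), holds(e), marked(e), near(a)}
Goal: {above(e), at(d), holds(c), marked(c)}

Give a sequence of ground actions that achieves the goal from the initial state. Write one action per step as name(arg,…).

1. drop(a,c)  →  {above(c), above(d), above(e), at(a), holds(a), holds(c), holds(d), holds(e), marked(c), marked(e), near(a)}
2. drop(a,d)  →  {above(c), above(d), above(e), at(a), holds(a), holds(c), holds(d), holds(e), marked(c), marked(d), marked(e), near(a)}
3. move(d)  →  {above(c), above(d), above(e), at(a), at(d), holds(a), holds(c), holds(d), holds(e), marked(c), marked(e), near(a), near(d)}

drop(a,c); drop(a,d); move(d)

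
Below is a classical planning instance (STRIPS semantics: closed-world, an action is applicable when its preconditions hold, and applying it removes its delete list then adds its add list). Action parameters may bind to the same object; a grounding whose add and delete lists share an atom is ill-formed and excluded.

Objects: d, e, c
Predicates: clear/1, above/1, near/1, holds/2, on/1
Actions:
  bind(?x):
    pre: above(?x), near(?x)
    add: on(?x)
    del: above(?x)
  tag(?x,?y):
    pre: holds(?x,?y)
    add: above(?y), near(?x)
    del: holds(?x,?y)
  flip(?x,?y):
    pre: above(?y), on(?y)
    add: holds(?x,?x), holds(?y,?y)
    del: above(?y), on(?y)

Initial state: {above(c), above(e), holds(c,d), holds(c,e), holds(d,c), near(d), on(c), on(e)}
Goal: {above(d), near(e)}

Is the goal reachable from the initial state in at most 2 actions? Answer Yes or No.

1. tag(c,d)  →  {above(c), above(d), above(e), holds(c,e), holds(d,c), near(c), near(d), on(c), on(e)}
2. flip(d,e)  →  {above(c), above(d), holds(c,e), holds(d,c), holds(d,d), holds(e,e), near(c), near(d), on(c)}
3. tag(e,e)  →  {above(c), above(d), above(e), holds(c,e), holds(d,c), holds(d,d), near(c), near(d), near(e), on(c)}
optimal plan length = 3; 3 > 2

No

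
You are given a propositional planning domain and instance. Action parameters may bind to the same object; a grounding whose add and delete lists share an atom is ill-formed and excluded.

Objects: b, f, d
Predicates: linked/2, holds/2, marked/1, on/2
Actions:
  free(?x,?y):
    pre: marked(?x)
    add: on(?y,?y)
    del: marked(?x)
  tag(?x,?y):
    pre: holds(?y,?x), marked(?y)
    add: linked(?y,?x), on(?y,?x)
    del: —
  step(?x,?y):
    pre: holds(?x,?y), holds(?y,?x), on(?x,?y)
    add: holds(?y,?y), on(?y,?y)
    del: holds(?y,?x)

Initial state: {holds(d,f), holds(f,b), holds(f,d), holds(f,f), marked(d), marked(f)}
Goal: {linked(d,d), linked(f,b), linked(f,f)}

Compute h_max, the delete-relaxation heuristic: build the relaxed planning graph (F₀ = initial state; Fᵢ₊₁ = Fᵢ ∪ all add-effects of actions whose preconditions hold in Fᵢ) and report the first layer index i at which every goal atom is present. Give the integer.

F0 = init (6 atoms)
F1 = F0 ∪ {linked(d,f), linked(f,b), linked(f,d), linked(f,f), on(b,b), on(d,d), on(d,f), on(f,b), on(f,d), on(f,f)}  (16 atoms)
F2 = F1 ∪ {holds(d,d)}  (17 atoms)
F3 = F2 ∪ {linked(d,d)}  (18 atoms)
goal ⊆ F3  ⇒  h_max = 3

3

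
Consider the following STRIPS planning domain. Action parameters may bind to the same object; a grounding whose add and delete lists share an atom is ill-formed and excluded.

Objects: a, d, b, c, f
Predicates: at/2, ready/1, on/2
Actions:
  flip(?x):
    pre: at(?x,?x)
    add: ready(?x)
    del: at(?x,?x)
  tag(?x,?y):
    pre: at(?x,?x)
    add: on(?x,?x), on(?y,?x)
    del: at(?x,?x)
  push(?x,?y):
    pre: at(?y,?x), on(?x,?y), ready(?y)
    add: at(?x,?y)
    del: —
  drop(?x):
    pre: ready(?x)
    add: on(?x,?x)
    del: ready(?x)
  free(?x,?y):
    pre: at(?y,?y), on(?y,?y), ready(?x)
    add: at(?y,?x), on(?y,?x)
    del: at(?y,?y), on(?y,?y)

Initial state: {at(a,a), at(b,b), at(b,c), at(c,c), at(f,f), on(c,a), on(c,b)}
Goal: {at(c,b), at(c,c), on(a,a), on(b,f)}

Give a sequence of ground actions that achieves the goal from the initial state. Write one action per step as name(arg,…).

1. flip(b)  →  {at(a,a), at(b,c), at(c,c), at(f,f), on(c,a), on(c,b), ready(b)}
2. tag(a,a)  →  {at(b,c), at(c,c), at(f,f), on(a,a), on(c,a), on(c,b), ready(b)}
3. tag(f,b)  →  {at(b,c), at(c,c), on(a,a), on(b,f), on(c,a), on(c,b), on(f,f), ready(b)}
4. push(c,b)  →  {at(b,c), at(c,b), at(c,c), on(a,a), on(b,f), on(c,a), on(c,b), on(f,f), ready(b)}

flip(b); tag(a,a); tag(f,b); push(c,b)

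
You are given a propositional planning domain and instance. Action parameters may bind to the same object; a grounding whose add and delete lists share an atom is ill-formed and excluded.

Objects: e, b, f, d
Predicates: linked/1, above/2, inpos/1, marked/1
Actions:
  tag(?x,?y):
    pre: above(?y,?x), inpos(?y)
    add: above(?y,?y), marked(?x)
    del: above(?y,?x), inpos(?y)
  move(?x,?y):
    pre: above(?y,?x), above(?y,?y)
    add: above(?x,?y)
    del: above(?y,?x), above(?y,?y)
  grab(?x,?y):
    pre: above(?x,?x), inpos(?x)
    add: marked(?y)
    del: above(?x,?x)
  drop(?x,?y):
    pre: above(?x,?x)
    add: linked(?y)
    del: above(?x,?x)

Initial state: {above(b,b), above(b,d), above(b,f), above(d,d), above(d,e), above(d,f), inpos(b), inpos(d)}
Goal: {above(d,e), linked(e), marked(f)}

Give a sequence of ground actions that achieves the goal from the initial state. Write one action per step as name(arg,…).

tag(f,b); drop(b,e)

1. tag(f,b)  →  {above(b,b), above(b,d), above(d,d), above(d,e), above(d,f), inpos(d), marked(f)}
2. drop(b,e)  →  {above(b,d), above(d,d), above(d,e), above(d,f), inpos(d), linked(e), marked(f)}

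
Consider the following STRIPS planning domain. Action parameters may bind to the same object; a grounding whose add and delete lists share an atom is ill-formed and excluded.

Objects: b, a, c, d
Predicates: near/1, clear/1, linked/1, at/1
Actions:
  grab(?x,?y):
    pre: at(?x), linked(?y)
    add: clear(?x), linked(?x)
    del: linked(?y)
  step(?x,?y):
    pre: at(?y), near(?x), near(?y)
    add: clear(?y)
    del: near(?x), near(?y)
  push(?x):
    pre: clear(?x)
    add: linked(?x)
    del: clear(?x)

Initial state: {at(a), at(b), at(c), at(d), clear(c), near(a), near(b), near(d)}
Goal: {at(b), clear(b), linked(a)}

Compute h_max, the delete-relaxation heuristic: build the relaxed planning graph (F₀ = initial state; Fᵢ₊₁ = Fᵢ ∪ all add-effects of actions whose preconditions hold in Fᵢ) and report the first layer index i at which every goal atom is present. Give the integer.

2

F0 = init (8 atoms)
F1 = F0 ∪ {clear(a), clear(b), clear(d), linked(c)}  (12 atoms)
F2 = F1 ∪ {linked(a), linked(b), linked(d)}  (15 atoms)
goal ⊆ F2  ⇒  h_max = 2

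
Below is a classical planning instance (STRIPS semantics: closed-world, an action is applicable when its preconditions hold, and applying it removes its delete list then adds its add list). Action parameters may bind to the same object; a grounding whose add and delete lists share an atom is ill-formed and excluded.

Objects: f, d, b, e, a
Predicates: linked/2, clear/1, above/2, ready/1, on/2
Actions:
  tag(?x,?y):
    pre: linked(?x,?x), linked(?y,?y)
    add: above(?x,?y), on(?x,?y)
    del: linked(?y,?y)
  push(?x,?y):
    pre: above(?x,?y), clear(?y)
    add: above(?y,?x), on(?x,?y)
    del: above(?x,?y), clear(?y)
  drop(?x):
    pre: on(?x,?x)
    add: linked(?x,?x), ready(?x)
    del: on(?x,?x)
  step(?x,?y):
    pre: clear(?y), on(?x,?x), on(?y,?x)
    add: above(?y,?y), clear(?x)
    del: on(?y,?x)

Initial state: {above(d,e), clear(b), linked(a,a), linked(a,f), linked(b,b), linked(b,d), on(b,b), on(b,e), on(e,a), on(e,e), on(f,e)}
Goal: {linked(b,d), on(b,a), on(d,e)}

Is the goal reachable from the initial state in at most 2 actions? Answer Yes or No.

No

1. tag(b,a)  →  {above(b,a), above(d,e), clear(b), linked(a,f), linked(b,b), linked(b,d), on(b,a), on(b,b), on(b,e), on(e,a), on(e,e), on(f,e)}
2. step(e,b)  →  {above(b,a), above(b,b), above(d,e), clear(b), clear(e), linked(a,f), linked(b,b), linked(b,d), on(b,a), on(b,b), on(e,a), on(e,e), on(f,e)}
3. push(d,e)  →  {above(b,a), above(b,b), above(e,d), clear(b), linked(a,f), linked(b,b), linked(b,d), on(b,a), on(b,b), on(d,e), on(e,a), on(e,e), on(f,e)}
optimal plan length = 3; 3 > 2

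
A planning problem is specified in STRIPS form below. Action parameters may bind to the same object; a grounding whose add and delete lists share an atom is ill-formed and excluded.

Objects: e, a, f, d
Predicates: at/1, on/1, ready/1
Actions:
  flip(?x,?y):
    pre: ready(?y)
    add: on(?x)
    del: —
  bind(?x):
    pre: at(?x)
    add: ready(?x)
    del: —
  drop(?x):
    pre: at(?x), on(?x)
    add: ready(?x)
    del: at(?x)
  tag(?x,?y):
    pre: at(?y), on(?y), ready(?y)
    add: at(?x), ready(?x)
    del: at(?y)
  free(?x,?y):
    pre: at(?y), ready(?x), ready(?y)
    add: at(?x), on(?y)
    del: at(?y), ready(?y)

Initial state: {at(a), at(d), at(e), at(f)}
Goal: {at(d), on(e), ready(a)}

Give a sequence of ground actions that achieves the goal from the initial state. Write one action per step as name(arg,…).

1. bind(a)  →  {at(a), at(d), at(e), at(f), ready(a)}
2. flip(e,a)  →  {at(a), at(d), at(e), at(f), on(e), ready(a)}

bind(a); flip(e,a)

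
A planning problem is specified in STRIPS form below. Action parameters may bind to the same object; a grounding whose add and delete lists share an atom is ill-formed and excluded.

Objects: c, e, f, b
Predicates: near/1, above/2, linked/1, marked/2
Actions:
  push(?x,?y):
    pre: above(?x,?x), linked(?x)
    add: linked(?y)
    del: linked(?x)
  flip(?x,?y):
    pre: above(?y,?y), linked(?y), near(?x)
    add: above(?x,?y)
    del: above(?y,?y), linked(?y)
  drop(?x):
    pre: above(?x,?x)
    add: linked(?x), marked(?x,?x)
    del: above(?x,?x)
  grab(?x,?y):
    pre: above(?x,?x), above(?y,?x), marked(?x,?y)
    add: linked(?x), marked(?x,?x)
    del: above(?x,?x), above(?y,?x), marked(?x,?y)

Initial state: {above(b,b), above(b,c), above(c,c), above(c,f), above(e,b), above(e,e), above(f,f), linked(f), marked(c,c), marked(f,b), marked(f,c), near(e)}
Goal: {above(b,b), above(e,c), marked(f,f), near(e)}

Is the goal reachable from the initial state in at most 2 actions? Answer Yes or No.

1. push(f,c)  →  {above(b,b), above(b,c), above(c,c), above(c,f), above(e,b), above(e,e), above(f,f), linked(c), marked(c,c), marked(f,b), marked(f,c), near(e)}
2. flip(e,c)  →  {above(b,b), above(b,c), above(c,f), above(e,b), above(e,c), above(e,e), above(f,f), marked(c,c), marked(f,b), marked(f,c), near(e)}
3. drop(f)  →  {above(b,b), above(b,c), above(c,f), above(e,b), above(e,c), above(e,e), linked(f), marked(c,c), marked(f,b), marked(f,c), marked(f,f), near(e)}
optimal plan length = 3; 3 > 2

No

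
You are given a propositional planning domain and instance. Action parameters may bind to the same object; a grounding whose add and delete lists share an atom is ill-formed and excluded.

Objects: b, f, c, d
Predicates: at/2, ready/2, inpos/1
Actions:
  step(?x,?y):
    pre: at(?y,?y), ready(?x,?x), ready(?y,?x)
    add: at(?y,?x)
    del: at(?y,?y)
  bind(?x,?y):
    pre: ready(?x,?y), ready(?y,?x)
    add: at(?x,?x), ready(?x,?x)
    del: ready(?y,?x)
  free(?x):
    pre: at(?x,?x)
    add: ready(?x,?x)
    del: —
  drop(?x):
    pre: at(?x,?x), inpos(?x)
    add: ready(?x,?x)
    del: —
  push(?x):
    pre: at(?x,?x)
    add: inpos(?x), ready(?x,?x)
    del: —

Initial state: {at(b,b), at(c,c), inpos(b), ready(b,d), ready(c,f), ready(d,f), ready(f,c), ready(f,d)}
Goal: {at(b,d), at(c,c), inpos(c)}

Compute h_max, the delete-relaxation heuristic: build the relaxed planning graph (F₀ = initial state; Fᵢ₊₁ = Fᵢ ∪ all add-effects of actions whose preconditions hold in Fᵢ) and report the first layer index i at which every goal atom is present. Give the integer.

F0 = init (8 atoms)
F1 = F0 ∪ {at(d,d), at(f,f), inpos(c), ready(b,b), ready(c,c), ready(d,d), ready(f,f)}  (15 atoms)
F2 = F1 ∪ {at(b,d), at(c,f), at(d,f), at(f,c), at(f,d), inpos(d), inpos(f)}  (22 atoms)
goal ⊆ F2  ⇒  h_max = 2

2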